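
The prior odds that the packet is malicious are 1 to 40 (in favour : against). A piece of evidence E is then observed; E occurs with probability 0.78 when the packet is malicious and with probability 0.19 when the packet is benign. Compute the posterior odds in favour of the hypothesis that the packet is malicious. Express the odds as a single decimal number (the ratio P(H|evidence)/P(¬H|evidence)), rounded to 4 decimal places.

Posterior odds ≈ 0.1026

Prior odds = 1/40 = 0.025000.
Likelihood ratio for E = 0.78/0.19 = 4.1053.
Posterior odds = prior odds × LR = 0.10263.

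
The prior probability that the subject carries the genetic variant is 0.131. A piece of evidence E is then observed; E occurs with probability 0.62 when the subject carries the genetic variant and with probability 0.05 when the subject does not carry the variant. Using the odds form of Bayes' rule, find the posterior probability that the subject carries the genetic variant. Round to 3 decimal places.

Prior odds = 0.131/(1−0.131) = 0.15075.
Likelihood ratio for E = 0.62/0.05 = 12.400.
Posterior odds = prior odds × LR = 1.8693.
Posterior probability = odds/(1+odds) = 1.8693/2.8693 = 0.651.

Posterior probability ≈ 0.651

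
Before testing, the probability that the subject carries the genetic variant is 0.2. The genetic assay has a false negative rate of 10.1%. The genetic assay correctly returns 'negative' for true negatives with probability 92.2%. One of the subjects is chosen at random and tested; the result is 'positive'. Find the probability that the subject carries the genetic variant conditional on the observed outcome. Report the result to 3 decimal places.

Let H be the event that the subject carries the genetic variant. P(H) = 0.2, so P(¬H) = 0.8. With E the 'positive' result, P(E|H) = 0.899 and P(E|¬H) = 0.078.
P(E) = 0.899·0.2 + 0.078·0.8 = 0.17980 + 0.062400 = 0.24220.
By Bayes' theorem, P(H|E) = 0.17980 / 0.24220 = 0.742.

P(H | E) ≈ 0.742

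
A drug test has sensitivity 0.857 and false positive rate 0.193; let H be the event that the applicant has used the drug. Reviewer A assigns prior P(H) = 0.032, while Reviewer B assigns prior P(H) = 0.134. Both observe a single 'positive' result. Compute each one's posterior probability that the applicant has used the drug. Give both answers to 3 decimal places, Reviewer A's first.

P('+'|H) = 0.857, P('+'|¬H) = 0.193.
Reviewer A: numerator 0.857·0.032 = 0.027424; evidence = 0.027424+0.193·0.968 = 0.21425; posterior = 0.128.
Reviewer B: numerator 0.857·0.134 = 0.11484; evidence = 0.11484+0.193·0.866 = 0.28198; posterior = 0.407.

Reviewer A: 0.128; Reviewer B: 0.407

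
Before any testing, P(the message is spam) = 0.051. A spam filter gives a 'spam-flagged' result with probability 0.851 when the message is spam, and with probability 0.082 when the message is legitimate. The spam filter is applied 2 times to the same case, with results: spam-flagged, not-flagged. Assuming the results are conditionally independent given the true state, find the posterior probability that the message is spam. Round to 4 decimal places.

Posterior P(H) ≈ 0.0830

With H the event that the message is spam, the joint likelihood of the observed sequence is P(data|H) = 0.851·0.149 = 0.12680 and P(data|¬H) = 0.082·0.918 = 0.075276.
Bayes: P(H|data) = 0.051·0.12680 / (0.051·0.12680 + 0.949·0.075276) = 0.0064667/0.077904 = 0.0830.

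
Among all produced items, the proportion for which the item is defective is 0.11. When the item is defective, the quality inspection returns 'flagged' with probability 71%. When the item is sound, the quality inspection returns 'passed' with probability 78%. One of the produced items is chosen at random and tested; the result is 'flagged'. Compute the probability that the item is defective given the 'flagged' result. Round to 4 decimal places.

Let H be the event that the item is defective. P(H) = 0.11, so P(¬H) = 0.89. With E the 'flagged' result, P(E|H) = 0.71 and P(E|¬H) = 0.22.
P(E) = 0.71·0.11 + 0.22·0.89 = 0.078100 + 0.19580 = 0.27390.
By Bayes' theorem, P(H|E) = 0.078100 / 0.27390 = 0.2851.

P(H | E) ≈ 0.2851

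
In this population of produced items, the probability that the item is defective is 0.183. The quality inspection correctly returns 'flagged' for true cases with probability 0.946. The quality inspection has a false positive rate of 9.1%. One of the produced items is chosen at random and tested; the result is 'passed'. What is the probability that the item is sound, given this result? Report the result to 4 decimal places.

P(¬H | E) ≈ 0.9869

Write H for 'the item is defective'. Prior odds H:¬H = 0.183/0.817 = 0.22399. For the 'passed' outcome, the likelihood ratio is 0.054/0.909 = 0.059406.
Posterior odds = 0.22399 × 0.059406 = 0.013306, so P(H|E) = 0.013306/(1+0.013306) = 0.0131. Then P(¬H|E) = 1 − 0.0131 = 0.9869.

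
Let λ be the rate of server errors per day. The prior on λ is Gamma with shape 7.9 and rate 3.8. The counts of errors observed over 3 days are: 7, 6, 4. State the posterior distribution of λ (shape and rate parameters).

Posterior: Gamma(shape=24.9, rate=6.8)

The Poisson likelihood adds the total count to the shape and the number of exposure periods to the rate. Here ∑xᵢ = 17 and n = 3, so shape 7.9→24.9 and rate 3.8→6.8.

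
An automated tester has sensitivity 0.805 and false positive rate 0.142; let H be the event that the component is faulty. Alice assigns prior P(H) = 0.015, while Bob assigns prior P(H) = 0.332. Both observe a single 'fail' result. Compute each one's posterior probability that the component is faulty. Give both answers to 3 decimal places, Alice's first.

Alice: 0.079; Bob: 0.738

The likelihood ratio for a 'fail' result is 0.805/0.142 = 5.6690.
Alice: prior odds 0.015/0.985 = 0.015228; posterior odds 0.086330; posterior probability 0.079.
Bob: prior odds 0.332/0.668 = 0.49701; posterior odds 2.8175; posterior probability 0.738.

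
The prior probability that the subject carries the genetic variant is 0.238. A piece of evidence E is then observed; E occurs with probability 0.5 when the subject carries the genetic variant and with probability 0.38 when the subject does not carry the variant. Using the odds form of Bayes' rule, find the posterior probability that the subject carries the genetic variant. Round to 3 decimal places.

Prior odds = 0.238/(1−0.238) = 0.31234. In log-odds, ln(0.31234) = -1.1637.
Add log likelihood ratio: ln(1.3158) = 0.27444.
Posterior log-odds = -0.88924, so posterior odds = exp(-0.88924) = 0.41097. Converting, P(H|E) = 0.41097/1.4110 = 0.291.

Posterior probability ≈ 0.291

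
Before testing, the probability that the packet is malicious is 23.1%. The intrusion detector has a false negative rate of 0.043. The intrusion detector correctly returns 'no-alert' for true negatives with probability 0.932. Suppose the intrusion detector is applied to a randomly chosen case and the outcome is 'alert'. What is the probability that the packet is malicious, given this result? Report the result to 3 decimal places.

P(H | E) ≈ 0.809

Let H be the event that the packet is malicious. P(H) = 0.231, so P(¬H) = 0.769. With E the 'alert' result, P(E|H) = 0.957 and P(E|¬H) = 0.068.
P(E) = 0.957·0.231 + 0.068·0.769 = 0.22107 + 0.052292 = 0.27336.
By Bayes' theorem, P(H|E) = 0.22107 / 0.27336 = 0.809.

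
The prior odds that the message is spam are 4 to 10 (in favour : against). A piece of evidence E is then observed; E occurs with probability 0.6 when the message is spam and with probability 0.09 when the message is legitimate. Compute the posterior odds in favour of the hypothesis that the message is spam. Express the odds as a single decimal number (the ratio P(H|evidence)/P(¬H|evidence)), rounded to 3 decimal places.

Prior odds = 4/10 = 0.40000.
Likelihood ratio for E = 0.6/0.09 = 6.6667.
Posterior odds = prior odds × LR = 2.6667.

Posterior odds ≈ 2.667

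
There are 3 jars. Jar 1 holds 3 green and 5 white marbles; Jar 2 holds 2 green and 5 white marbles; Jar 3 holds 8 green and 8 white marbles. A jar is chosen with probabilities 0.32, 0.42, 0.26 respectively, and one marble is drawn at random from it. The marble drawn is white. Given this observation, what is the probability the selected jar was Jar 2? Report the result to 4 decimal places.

P(white|Jar 1) = 0.625; P(white|Jar 2) = 0.7143; P(white|Jar 3) = 0.5.
Prior × likelihood for each source: 0.32·0.625=0.2000, 0.42·0.7143=0.3000, 0.26·0.5=0.1300. Summing gives P(white) = 0.63000.
P(Jar 2 | white) = 0.3000 / 0.63000 = 0.4762.

Posterior probability ≈ 0.4762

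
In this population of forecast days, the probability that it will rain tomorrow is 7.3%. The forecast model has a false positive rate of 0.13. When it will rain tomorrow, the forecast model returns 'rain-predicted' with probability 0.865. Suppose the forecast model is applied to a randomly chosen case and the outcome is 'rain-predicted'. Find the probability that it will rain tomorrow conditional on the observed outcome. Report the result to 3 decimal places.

Write H for 'it will rain tomorrow'. Prior odds H:¬H = 0.073/0.927 = 0.078749. For the 'rain-predicted' outcome, the likelihood ratio is 0.865/0.13 = 6.6538.
Posterior odds = 0.078749 × 6.6538 = 0.52398, so P(H|E) = 0.52398/(1+0.52398) = 0.344.

P(H | E) ≈ 0.344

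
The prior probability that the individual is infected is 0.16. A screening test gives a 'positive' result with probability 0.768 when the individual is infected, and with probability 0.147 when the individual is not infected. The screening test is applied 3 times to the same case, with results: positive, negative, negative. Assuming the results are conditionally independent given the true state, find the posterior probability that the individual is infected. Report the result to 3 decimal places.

Posterior P(H) ≈ 0.069

Let H be the event that the individual is infected; start with P(H) = 0.16. P('positive'|H) = 0.768, P('positive'|¬H) = 0.147.
Update on result 1 ('positive'): P(H) ← 0.768·0.1600 / (0.768·0.1600 + 0.147·0.8400) = 0.12288/0.24636 = 0.4988.
Update on result 2 ('negative'): P(H) ← 0.232·0.4988 / (0.232·0.4988 + 0.853·0.5012) = 0.11572/0.54326 = 0.2130.
Update on result 3 ('negative'): P(H) ← 0.232·0.2130 / (0.232·0.2130 + 0.853·0.7870) = 0.049418/0.72072 = 0.0686.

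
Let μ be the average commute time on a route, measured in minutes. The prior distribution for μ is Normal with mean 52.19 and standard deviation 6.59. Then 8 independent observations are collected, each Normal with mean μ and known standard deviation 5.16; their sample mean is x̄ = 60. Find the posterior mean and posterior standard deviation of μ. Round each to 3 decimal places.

With known σ, the Normal prior is conjugate. Weight on the data is w = (n/σ²)/(n/σ² + 1/τ₀²) = 0.300463/(0.300463+0.0230266) = 0.92882.
Posterior mean = w·x̄ + (1−w)·μ₀ = 0.92882·60 + 0.071182·52.19 = 59.444. Posterior variance = 1/(0.300463+0.0230266) = 3.09129, so SD = 1.758.

Posterior mean ≈ 59.444; posterior SD ≈ 1.758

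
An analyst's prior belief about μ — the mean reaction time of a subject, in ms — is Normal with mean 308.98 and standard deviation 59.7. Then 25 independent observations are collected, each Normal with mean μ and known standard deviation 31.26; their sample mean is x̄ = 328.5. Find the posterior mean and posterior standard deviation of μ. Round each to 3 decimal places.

Posterior mean ≈ 328.288; posterior SD ≈ 6.218

Prior precision 1/τ₀² = 1/59.7² = 0.00028058; data precision n/σ² = 25/31.26² = 0.0255836.
Posterior precision = 0.00028058 + 0.0255836 = 0.0258642, giving posterior SD = 1/√0.0258642 = 6.218.
Posterior mean = (0.00028058·308.98 + 0.0255836·328.5) / 0.0258642 = 328.288.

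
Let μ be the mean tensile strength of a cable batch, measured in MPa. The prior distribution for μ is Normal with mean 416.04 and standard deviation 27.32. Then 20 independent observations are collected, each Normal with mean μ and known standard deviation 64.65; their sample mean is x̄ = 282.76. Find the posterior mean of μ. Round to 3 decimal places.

Posterior mean ≈ 311.914

Prior precision 1/τ₀² = 1/27.32² = 0.00133980; data precision n/σ² = 20/64.65² = 0.00478512.
Posterior precision = 0.00133980 + 0.00478512 = 0.00612492.
Posterior mean = (0.00133980·416.04 + 0.00478512·282.76) / 0.00612492 = 311.914.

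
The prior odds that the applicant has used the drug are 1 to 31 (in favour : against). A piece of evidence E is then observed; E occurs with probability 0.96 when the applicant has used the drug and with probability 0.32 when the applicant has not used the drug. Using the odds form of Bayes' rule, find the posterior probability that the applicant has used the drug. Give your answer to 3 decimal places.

Prior odds = 1/31 = 0.032258. In log-odds, ln(0.032258) = -3.4340.
Add log likelihood ratio: ln(3.0000) = 1.0986.
Posterior log-odds = -2.3354, so posterior odds = exp(-2.3354) = 0.096774. Converting, P(H|E) = 0.096774/1.0968 = 0.088.

Posterior probability ≈ 0.088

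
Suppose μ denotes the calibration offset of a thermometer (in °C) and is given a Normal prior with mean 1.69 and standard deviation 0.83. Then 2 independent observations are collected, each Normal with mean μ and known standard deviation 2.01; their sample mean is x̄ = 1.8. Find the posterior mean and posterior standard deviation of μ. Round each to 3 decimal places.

With known σ, the Normal prior is conjugate. Weight on the data is w = (n/σ²)/(n/σ² + 1/τ₀²) = 0.495037/(0.495037+1.45159) = 0.25431.
Posterior mean = w·x̄ + (1−w)·μ₀ = 0.25431·1.8 + 0.74569·1.69 = 1.718. Posterior variance = 1/(0.495037+1.45159) = 0.513709, so SD = 0.717.

Posterior mean ≈ 1.718; posterior SD ≈ 0.717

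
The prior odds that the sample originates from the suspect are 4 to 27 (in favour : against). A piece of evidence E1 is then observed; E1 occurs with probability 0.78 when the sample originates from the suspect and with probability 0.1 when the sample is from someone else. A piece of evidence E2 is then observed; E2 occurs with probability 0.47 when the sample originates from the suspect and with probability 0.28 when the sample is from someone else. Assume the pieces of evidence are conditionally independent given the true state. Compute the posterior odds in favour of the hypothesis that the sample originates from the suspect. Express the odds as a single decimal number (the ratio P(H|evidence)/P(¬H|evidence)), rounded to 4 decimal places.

Prior odds = 4/27 = 0.14815.
Likelihood ratio for E1 = 0.78/0.1 = 7.8000.
Likelihood ratio for E2 = 0.47/0.28 = 1.6786.
Posterior odds = prior odds × LR₁ × LR₂ = 1.9397.

Posterior odds ≈ 1.9397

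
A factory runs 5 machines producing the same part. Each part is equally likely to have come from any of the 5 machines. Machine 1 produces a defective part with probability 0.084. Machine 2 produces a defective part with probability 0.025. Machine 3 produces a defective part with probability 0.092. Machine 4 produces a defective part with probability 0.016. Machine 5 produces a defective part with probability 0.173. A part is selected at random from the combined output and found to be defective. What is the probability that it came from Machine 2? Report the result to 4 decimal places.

Posterior probability ≈ 0.0641

P(defective|M1) = 0.084; P(defective|M2) = 0.025; P(defective|M3) = 0.092; P(defective|M4) = 0.016; P(defective|M5) = 0.173.
Prior × likelihood for each source: 0.2·0.084=0.01680, 0.2·0.025=0.005000, 0.2·0.092=0.01840, 0.2·0.016=0.003200, 0.2·0.173=0.03460. Summing gives P(defective) = 0.078000.
P(Machine 2 | defective) = 0.005000 / 0.078000 = 0.0641.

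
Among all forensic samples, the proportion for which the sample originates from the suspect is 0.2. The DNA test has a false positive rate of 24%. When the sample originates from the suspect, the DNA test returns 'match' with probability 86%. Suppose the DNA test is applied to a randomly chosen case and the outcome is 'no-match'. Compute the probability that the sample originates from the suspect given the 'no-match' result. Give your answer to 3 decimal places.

Let H be the event that the sample originates from the suspect. P(H) = 0.2, so P(¬H) = 0.8. With E the 'no-match' result, P(E|H) = 0.14 and P(E|¬H) = 0.76.
P(E) = 0.14·0.2 + 0.76·0.8 = 0.028000 + 0.60800 = 0.63600.
By Bayes' theorem, P(H|E) = 0.028000 / 0.63600 = 0.044.

P(H | E) ≈ 0.044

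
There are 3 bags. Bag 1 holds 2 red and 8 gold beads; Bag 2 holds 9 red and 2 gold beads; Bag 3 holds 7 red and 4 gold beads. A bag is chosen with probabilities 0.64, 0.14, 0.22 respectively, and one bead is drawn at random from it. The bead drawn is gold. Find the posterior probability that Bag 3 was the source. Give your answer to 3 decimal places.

Posterior probability ≈ 0.130

Tabulate prior·likelihood by source: [1] prior 0.64, lik 0.8, product 0.5120; [2] prior 0.14, lik 0.1818, product 0.02545; [3] prior 0.22, lik 0.3636, product 0.08000.
Normalizing constant = 0.61745; the posterior for Bag 3 is its product over the sum, 0.08000/0.61745 = 0.130.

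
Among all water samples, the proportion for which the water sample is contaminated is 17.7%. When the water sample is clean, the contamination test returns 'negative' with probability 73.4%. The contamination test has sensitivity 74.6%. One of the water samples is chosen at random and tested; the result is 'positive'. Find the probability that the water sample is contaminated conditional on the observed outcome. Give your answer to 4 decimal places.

P(H | E) ≈ 0.3762

Let H be the event that the water sample is contaminated. P(H) = 0.177, so P(¬H) = 0.823. With E the 'positive' result, P(E|H) = 0.746 and P(E|¬H) = 0.266.
P(E) = 0.746·0.177 + 0.266·0.823 = 0.13204 + 0.21892 = 0.35096.
By Bayes' theorem, P(H|E) = 0.13204 / 0.35096 = 0.3762.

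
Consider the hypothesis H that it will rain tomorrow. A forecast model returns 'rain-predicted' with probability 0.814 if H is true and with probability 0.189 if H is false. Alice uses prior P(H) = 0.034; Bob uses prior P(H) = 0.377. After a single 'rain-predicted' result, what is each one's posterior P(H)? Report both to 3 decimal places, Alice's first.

P('+'|H) = 0.814, P('+'|¬H) = 0.189.
Alice: numerator 0.814·0.034 = 0.027676; evidence = 0.027676+0.189·0.966 = 0.21025; posterior = 0.132.
Bob: numerator 0.814·0.377 = 0.30688; evidence = 0.30688+0.189·0.623 = 0.42462; posterior = 0.723.

Alice: 0.132; Bob: 0.723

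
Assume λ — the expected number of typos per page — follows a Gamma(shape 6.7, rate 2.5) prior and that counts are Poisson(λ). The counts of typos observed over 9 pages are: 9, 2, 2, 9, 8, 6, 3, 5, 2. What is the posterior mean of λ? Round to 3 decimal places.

Posterior mean ≈ 4.583

Total count ∑xᵢ = 46 over n = 9 pages.
Gamma is conjugate to the Poisson likelihood: posterior is Gamma(shape = 6.7+46 = 52.7, rate = 2.5+9 = 11.5).
E[λ | data] = 52.7/11.5 = 4.583.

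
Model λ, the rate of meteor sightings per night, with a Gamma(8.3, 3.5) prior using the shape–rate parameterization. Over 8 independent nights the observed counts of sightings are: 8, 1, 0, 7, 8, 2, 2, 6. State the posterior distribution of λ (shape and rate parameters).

Posterior: Gamma(shape=42.3, rate=11.5)

The Poisson likelihood adds the total count to the shape and the number of exposure periods to the rate. Here ∑xᵢ = 34 and n = 8, so shape 8.3→42.3 and rate 3.5→11.5.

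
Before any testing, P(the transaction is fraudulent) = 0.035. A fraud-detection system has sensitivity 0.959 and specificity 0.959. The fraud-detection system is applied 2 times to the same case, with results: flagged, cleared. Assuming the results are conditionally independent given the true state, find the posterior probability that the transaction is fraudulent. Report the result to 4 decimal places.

Let H be the event that the transaction is fraudulent; start with P(H) = 0.035. P('flagged'|H) = 0.959, P('flagged'|¬H) = 0.041.
Update on result 1 ('flagged'): P(H) ← 0.959·0.0350 / (0.959·0.0350 + 0.041·0.9650) = 0.033565/0.073130 = 0.4590.
Update on result 2 ('cleared'): P(H) ← 0.041·0.4590 / (0.041·0.4590 + 0.959·0.5410) = 0.018818/0.53766 = 0.0350.

Posterior P(H) ≈ 0.0350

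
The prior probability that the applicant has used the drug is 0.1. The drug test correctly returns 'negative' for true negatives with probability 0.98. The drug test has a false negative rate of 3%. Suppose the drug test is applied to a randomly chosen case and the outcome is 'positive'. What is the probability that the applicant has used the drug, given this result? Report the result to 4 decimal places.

Write H for 'the applicant has used the drug'. Prior odds H:¬H = 0.1/0.9 = 0.11111. For the 'positive' outcome, the likelihood ratio is 0.97/0.02 = 48.500.
Posterior odds = 0.11111 × 48.500 = 5.3889, so P(H|E) = 5.3889/(1+5.3889) = 0.8435.

P(H | E) ≈ 0.8435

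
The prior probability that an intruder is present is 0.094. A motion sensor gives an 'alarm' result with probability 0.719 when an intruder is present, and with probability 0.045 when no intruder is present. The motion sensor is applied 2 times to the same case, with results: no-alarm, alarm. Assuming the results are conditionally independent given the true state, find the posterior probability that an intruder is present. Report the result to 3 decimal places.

With H the event that an intruder is present, the joint likelihood of the observed sequence is P(data|H) = 0.281·0.719 = 0.20204 and P(data|¬H) = 0.955·0.045 = 0.042975.
Bayes: P(H|data) = 0.094·0.20204 / (0.094·0.20204 + 0.906·0.042975) = 0.018992/0.057927 = 0.3279.

Posterior P(H) ≈ 0.328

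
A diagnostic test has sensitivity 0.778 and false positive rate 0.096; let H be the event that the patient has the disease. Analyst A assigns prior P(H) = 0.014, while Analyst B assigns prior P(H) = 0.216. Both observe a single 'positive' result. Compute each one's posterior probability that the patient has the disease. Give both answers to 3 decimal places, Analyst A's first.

Analyst A: 0.103; Analyst B: 0.691

The likelihood ratio for a 'positive' result is 0.778/0.096 = 8.1042.
Analyst A: prior odds 0.014/0.986 = 0.014199; posterior odds 0.11507; posterior probability 0.103.
Analyst B: prior odds 0.216/0.784 = 0.27551; posterior odds 2.2328; posterior probability 0.691.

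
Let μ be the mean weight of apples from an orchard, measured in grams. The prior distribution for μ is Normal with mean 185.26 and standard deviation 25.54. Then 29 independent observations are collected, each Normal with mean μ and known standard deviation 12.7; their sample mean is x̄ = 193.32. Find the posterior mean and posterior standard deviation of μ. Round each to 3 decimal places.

Prior precision 1/τ₀² = 1/25.54² = 0.00153306; data precision n/σ² = 29/12.7² = 0.179800.
Posterior precision = 0.00153306 + 0.179800 = 0.181333, giving posterior SD = 1/√0.181333 = 2.348.
Posterior mean = (0.00153306·185.26 + 0.179800·193.32) / 0.181333 = 193.252.

Posterior mean ≈ 193.252; posterior SD ≈ 2.348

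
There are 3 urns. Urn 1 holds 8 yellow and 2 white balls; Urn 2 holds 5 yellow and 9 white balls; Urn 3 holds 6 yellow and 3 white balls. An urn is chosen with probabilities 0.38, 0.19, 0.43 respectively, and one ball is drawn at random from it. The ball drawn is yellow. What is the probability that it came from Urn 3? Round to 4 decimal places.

Posterior probability ≈ 0.4353

Tabulate prior·likelihood by source: [1] prior 0.38, lik 0.8, product 0.3040; [2] prior 0.19, lik 0.3571, product 0.06786; [3] prior 0.43, lik 0.6667, product 0.2867.
Normalizing constant = 0.65852; the posterior for Urn 3 is its product over the sum, 0.2867/0.65852 = 0.4353.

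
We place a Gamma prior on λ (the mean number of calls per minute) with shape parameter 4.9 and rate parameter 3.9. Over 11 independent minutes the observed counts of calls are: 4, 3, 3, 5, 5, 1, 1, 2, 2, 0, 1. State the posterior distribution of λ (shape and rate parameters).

Posterior: Gamma(shape=31.9, rate=14.9)

Total count ∑xᵢ = 27 over n = 11 minutes.
Gamma is conjugate to the Poisson likelihood: posterior is Gamma(shape = 4.9+27 = 31.9, rate = 3.9+11 = 14.9).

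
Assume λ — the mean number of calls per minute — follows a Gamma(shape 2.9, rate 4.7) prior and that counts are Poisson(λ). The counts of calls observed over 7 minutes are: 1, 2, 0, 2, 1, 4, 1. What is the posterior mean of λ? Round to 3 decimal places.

Posterior mean ≈ 1.188

Total count ∑xᵢ = 11 over n = 7 minutes.
Gamma is conjugate to the Poisson likelihood: posterior is Gamma(shape = 2.9+11 = 13.9, rate = 4.7+7 = 11.7).
E[λ | data] = 13.9/11.7 = 1.188.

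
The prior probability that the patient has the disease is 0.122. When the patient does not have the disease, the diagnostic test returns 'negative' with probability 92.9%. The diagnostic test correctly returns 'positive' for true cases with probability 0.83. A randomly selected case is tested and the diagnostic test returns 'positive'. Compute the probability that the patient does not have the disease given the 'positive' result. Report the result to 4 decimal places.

Let H be the event that the patient has the disease. P(H) = 0.122, so P(¬H) = 0.878. With E the 'positive' result, P(E|H) = 0.83 and P(E|¬H) = 0.071.
P(E) = 0.83·0.122 + 0.071·0.878 = 0.10126 + 0.062338 = 0.16360.
By Bayes' theorem, P(H|E) = 0.10126 / 0.16360 = 0.6190. Hence P(¬H|E) = 1 − 0.6190 = 0.3810.

P(¬H | E) ≈ 0.3810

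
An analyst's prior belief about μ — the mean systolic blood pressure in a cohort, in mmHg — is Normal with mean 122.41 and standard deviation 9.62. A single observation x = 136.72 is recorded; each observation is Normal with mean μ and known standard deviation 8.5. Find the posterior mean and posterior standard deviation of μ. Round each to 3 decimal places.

With known σ, the Normal prior is conjugate. Weight on the data is w = (n/σ²)/(n/σ² + 1/τ₀²) = 0.0138408/(0.0138408+0.0108056) = 0.56157.
Posterior mean = w·x̄ + (1−w)·μ₀ = 0.56157·136.72 + 0.43843·122.41 = 130.446. Posterior variance = 1/(0.0138408+0.0108056) = 40.5738, so SD = 6.370.

Posterior mean ≈ 130.446; posterior SD ≈ 6.370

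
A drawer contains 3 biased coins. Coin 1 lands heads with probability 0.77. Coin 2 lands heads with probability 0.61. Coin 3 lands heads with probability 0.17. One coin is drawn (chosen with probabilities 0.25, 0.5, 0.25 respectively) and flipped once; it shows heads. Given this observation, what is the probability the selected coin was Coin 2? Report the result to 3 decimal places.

P(heads|C1) = 0.77; P(heads|C2) = 0.61; P(heads|C3) = 0.17.
Prior × likelihood for each source: 0.25·0.77=0.1925, 0.5·0.61=0.3050, 0.25·0.17=0.04250. Summing gives P(heads) = 0.54000.
P(Coin 2 | heads) = 0.3050 / 0.54000 = 0.565.

Posterior probability ≈ 0.565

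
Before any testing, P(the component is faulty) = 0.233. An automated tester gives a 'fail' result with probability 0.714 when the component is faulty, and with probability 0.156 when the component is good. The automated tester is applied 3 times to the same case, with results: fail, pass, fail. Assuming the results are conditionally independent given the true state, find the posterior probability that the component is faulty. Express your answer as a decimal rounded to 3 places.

Posterior P(H) ≈ 0.683

With H the event that the component is faulty, the joint likelihood of the observed sequence is P(data|H) = 0.714·0.286·0.714 = 0.14580 and P(data|¬H) = 0.156·0.844·0.156 = 0.020540.
Bayes: P(H|data) = 0.233·0.14580 / (0.233·0.14580 + 0.767·0.020540) = 0.033972/0.049726 = 0.6832.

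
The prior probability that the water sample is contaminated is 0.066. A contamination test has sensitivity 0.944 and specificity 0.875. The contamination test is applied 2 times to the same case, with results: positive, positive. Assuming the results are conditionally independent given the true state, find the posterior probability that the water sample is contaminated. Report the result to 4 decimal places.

Let H be the event that the water sample is contaminated; start with P(H) = 0.066. P('positive'|H) = 0.944, P('positive'|¬H) = 0.125.
Update on result 1 ('positive'): P(H) ← 0.944·0.0660 / (0.944·0.0660 + 0.125·0.9340) = 0.062304/0.17905 = 0.3480.
Update on result 2 ('positive'): P(H) ← 0.944·0.3480 / (0.944·0.3480 + 0.125·0.6520) = 0.32848/0.40998 = 0.8012.

Posterior P(H) ≈ 0.8012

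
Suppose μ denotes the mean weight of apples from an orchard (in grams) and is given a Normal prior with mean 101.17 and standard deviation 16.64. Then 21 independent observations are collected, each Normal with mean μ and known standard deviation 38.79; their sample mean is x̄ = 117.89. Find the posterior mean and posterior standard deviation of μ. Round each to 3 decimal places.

Prior precision 1/τ₀² = 1/16.64² = 0.00361155; data precision n/σ² = 21/38.79² = 0.0139566.
Posterior precision = 0.00361155 + 0.0139566 = 0.0175682, giving posterior SD = 1/√0.0175682 = 7.545.
Posterior mean = (0.00361155·101.17 + 0.0139566·117.89) / 0.0175682 = 114.453.

Posterior mean ≈ 114.453; posterior SD ≈ 7.545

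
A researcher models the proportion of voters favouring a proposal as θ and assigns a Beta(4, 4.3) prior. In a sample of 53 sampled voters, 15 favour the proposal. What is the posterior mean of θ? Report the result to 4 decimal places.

Posterior mean ≈ 0.3100

The binomial likelihood is conjugate to the Beta prior: with 15 successes and 38 failures, the posterior is Beta(4+15, 4.3+38) = Beta(19, 42.3).
Posterior mean = α/(α+β) = 19/61.3 = 0.3100.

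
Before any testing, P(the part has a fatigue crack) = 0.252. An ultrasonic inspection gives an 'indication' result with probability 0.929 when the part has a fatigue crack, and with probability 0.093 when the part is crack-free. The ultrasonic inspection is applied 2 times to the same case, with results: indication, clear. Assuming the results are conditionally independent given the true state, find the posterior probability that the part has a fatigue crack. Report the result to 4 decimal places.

Posterior P(H) ≈ 0.2085

Let H be the event that the part has a fatigue crack; start with P(H) = 0.252. P('indication'|H) = 0.929, P('indication'|¬H) = 0.093.
Update on result 1 ('indication'): P(H) ← 0.929·0.2520 / (0.929·0.2520 + 0.093·0.7480) = 0.23411/0.30367 = 0.7709.
Update on result 2 ('clear'): P(H) ← 0.071·0.7709 / (0.071·0.7709 + 0.907·0.2291) = 0.054736/0.26251 = 0.2085.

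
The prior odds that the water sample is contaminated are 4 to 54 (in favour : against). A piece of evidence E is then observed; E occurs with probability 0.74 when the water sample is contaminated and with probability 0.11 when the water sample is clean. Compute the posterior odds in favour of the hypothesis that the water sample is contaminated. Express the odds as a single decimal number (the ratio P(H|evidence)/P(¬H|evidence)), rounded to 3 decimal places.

Posterior odds ≈ 0.498

Prior odds = 4/54 = 0.074074.
Likelihood ratio for E = 0.74/0.11 = 6.7273.
Posterior odds = prior odds × LR = 0.49832.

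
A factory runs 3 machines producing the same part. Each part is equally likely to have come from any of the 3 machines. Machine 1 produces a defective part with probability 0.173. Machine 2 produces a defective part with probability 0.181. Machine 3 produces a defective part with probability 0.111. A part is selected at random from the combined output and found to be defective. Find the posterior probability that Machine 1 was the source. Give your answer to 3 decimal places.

Tabulate prior·likelihood by source: [1] prior 0.333333, lik 0.173, product 0.05767; [2] prior 0.333333, lik 0.181, product 0.06033; [3] prior 0.333333, lik 0.111, product 0.03700.
Normalizing constant = 0.15500; the posterior for Machine 1 is its product over the sum, 0.05767/0.15500 = 0.372.

Posterior probability ≈ 0.372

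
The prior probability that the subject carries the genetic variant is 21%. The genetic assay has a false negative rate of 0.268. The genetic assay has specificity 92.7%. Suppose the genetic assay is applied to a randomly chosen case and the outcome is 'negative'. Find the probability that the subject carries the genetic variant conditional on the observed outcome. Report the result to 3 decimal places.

P(H | E) ≈ 0.071

Let H be the event that the subject carries the genetic variant. P(H) = 0.21, so P(¬H) = 0.79. With E the 'negative' result, P(E|H) = 0.268 and P(E|¬H) = 0.927.
P(E) = 0.268·0.21 + 0.927·0.79 = 0.056280 + 0.73233 = 0.78861.
By Bayes' theorem, P(H|E) = 0.056280 / 0.78861 = 0.071.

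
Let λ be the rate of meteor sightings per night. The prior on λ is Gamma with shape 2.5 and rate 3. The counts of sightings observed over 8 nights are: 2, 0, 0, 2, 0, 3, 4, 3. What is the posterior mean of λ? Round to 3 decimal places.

Total count ∑xᵢ = 14 over n = 8 nights.
Gamma is conjugate to the Poisson likelihood: posterior is Gamma(shape = 2.5+14 = 16.5, rate = 3+8 = 11).
Posterior mean = shape/rate = 16.5/11 = 1.500.

Posterior mean ≈ 1.500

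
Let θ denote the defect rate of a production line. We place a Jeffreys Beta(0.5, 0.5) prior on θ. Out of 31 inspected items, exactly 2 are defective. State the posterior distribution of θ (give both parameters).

The binomial likelihood is conjugate to the Beta prior: with 2 successes and 29 failures, the posterior is Beta(0.5+2, 0.5+29) = Beta(2.5, 29.5).

Posterior: Beta(2.5, 29.5)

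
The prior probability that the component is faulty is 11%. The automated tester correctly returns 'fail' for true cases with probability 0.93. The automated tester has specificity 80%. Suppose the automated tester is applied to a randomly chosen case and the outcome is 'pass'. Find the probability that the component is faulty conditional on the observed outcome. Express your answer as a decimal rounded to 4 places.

P(H | E) ≈ 0.0107

Write H for 'the component is faulty'. Prior odds H:¬H = 0.11/0.89 = 0.12360. For the 'pass' outcome, the likelihood ratio is 0.07/0.8 = 0.087500.
Posterior odds = 0.12360 × 0.087500 = 0.010815, so P(H|E) = 0.010815/(1+0.010815) = 0.0107.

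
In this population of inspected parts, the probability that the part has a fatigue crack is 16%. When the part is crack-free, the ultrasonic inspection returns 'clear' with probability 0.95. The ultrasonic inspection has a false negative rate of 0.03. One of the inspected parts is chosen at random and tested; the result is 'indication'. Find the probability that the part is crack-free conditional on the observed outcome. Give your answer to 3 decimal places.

P(¬H | E) ≈ 0.213

Let H be the event that the part has a fatigue crack. P(H) = 0.16, so P(¬H) = 0.84. With E the 'indication' result, P(E|H) = 0.97 and P(E|¬H) = 0.05.
P(E) = 0.97·0.16 + 0.05·0.84 = 0.15520 + 0.042000 = 0.19720.
By Bayes' theorem, P(H|E) = 0.15520 / 0.19720 = 0.787. Hence P(¬H|E) = 1 − 0.787 = 0.213.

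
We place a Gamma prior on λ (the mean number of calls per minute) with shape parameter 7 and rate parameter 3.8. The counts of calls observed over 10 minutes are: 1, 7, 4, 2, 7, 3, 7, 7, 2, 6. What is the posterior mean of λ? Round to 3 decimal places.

Total count ∑xᵢ = 46 over n = 10 minutes.
Gamma is conjugate to the Poisson likelihood: posterior is Gamma(shape = 7+46 = 53, rate = 3.8+10 = 13.8).
Posterior mean = shape/rate = 53/13.8 = 3.841.

Posterior mean ≈ 3.841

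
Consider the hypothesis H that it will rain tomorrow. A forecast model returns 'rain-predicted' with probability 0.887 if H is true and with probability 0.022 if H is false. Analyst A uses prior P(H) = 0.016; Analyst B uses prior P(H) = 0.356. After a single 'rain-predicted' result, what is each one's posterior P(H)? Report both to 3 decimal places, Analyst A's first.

P('+'|H) = 0.887, P('+'|¬H) = 0.022.
Analyst A: numerator 0.887·0.016 = 0.014192; evidence = 0.014192+0.022·0.984 = 0.035840; posterior = 0.396.
Analyst B: numerator 0.887·0.356 = 0.31577; evidence = 0.31577+0.022·0.644 = 0.32994; posterior = 0.957.

Analyst A: 0.396; Analyst B: 0.957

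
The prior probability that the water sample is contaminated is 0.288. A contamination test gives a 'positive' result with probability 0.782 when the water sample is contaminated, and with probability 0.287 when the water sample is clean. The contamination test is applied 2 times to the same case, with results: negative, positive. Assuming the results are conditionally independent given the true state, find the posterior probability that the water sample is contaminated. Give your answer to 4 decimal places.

Posterior P(H) ≈ 0.2520

Let H be the event that the water sample is contaminated; start with P(H) = 0.288. P('positive'|H) = 0.782, P('positive'|¬H) = 0.287.
Update on result 1 ('negative'): P(H) ← 0.218·0.2880 / (0.218·0.2880 + 0.713·0.7120) = 0.062784/0.57044 = 0.1101.
Update on result 2 ('positive'): P(H) ← 0.782·0.1101 / (0.782·0.1101 + 0.287·0.8899) = 0.086069/0.34148 = 0.2520.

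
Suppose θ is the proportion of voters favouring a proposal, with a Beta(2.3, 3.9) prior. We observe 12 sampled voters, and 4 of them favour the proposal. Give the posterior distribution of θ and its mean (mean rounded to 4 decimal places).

The binomial likelihood is conjugate to the Beta prior: with 4 successes and 8 failures, the posterior is Beta(2.3+4, 3.9+8) = Beta(6.3, 11.9).
E[θ | data] = 6.3/(6.3+11.9) = 0.3462.

Posterior: Beta(6.3, 11.9); mean ≈ 0.3462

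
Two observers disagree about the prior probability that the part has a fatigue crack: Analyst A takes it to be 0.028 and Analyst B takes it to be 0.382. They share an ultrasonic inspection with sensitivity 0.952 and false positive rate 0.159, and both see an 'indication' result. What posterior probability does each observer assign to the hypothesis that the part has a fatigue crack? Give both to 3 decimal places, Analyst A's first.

The likelihood ratio for an 'indication' result is 0.952/0.159 = 5.9874.
Analyst A: prior odds 0.028/0.972 = 0.028807; posterior odds 0.17248; posterior probability 0.147.
Analyst B: prior odds 0.382/0.618 = 0.61812; posterior odds 3.7010; posterior probability 0.787.

Analyst A: 0.147; Analyst B: 0.787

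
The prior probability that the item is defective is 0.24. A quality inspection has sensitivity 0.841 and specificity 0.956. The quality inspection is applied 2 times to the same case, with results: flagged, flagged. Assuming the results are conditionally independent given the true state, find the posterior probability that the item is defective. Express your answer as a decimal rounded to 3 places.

With H the event that the item is defective, the joint likelihood of the observed sequence is P(data|H) = 0.841·0.841 = 0.70728 and P(data|¬H) = 0.044·0.044 = 0.0019360.
Bayes: P(H|data) = 0.24·0.70728 / (0.24·0.70728 + 0.76·0.0019360) = 0.16975/0.17122 = 0.9914.

Posterior P(H) ≈ 0.991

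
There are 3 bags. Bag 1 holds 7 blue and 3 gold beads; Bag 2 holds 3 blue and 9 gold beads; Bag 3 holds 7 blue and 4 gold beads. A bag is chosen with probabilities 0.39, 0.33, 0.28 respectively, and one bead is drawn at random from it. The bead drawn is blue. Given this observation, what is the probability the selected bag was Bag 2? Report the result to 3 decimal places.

Posterior probability ≈ 0.155

Tabulate prior·likelihood by source: [1] prior 0.39, lik 0.7, product 0.2730; [2] prior 0.33, lik 0.25, product 0.08250; [3] prior 0.28, lik 0.6364, product 0.1782.
Normalizing constant = 0.53368; the posterior for Bag 2 is its product over the sum, 0.08250/0.53368 = 0.155.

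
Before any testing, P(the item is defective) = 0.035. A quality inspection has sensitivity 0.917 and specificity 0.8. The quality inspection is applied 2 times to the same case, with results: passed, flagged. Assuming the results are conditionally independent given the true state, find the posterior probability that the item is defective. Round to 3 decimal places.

With H the event that the item is defective, the joint likelihood of the observed sequence is P(data|H) = 0.083·0.917 = 0.076111 and P(data|¬H) = 0.8·0.2 = 0.16000.
Bayes: P(H|data) = 0.035·0.076111 / (0.035·0.076111 + 0.965·0.16000) = 0.0026639/0.15706 = 0.0170.

Posterior P(H) ≈ 0.017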